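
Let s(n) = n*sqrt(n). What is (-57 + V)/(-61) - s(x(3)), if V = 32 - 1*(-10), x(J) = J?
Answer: 15/61 - 3*sqrt(3) ≈ -4.9502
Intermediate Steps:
V = 42 (V = 32 + 10 = 42)
s(n) = n**(3/2)
(-57 + V)/(-61) - s(x(3)) = (-57 + 42)/(-61) - 3**(3/2) = -15*(-1/61) - 3*sqrt(3) = 15/61 - 3*sqrt(3)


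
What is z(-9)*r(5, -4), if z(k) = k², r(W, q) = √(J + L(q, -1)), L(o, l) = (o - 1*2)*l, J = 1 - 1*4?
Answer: 81*√3 ≈ 140.30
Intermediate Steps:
J = -3 (J = 1 - 4 = -3)
L(o, l) = l*(-2 + o) (L(o, l) = (o - 2)*l = (-2 + o)*l = l*(-2 + o))
r(W, q) = √(-1 - q) (r(W, q) = √(-3 - (-2 + q)) = √(-3 + (2 - q)) = √(-1 - q))
z(-9)*r(5, -4) = (-9)²*√(-1 - 1*(-4)) = 81*√(-1 + 4) = 81*√3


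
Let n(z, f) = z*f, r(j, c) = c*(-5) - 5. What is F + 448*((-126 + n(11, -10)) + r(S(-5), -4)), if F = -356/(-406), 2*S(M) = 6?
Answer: -20098446/203 ≈ -99007.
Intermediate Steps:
S(M) = 3 (S(M) = (½)*6 = 3)
r(j, c) = -5 - 5*c (r(j, c) = -5*c - 5 = -5 - 5*c)
n(z, f) = f*z
F = 178/203 (F = -356*(-1/406) = 178/203 ≈ 0.87685)
F + 448*((-126 + n(11, -10)) + r(S(-5), -4)) = 178/203 + 448*((-126 - 10*11) + (-5 - 5*(-4))) = 178/203 + 448*((-126 - 110) + (-5 + 20)) = 178/203 + 448*(-236 + 15) = 178/203 + 448*(-221) = 178/203 - 99008 = -20098446/203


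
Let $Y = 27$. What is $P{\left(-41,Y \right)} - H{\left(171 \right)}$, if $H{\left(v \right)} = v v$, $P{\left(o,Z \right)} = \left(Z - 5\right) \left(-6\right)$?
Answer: $-29373$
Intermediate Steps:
$P{\left(o,Z \right)} = 30 - 6 Z$ ($P{\left(o,Z \right)} = \left(-5 + Z\right) \left(-6\right) = 30 - 6 Z$)
$H{\left(v \right)} = v^{2}$
$P{\left(-41,Y \right)} - H{\left(171 \right)} = \left(30 - 162\right) - 171^{2} = \left(30 - 162\right) - 29241 = -132 - 29241 = -29373$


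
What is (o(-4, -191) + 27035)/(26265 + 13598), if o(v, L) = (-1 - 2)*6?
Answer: 27017/39863 ≈ 0.67775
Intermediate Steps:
o(v, L) = -18 (o(v, L) = -3*6 = -18)
(o(-4, -191) + 27035)/(26265 + 13598) = (-18 + 27035)/(26265 + 13598) = 27017/39863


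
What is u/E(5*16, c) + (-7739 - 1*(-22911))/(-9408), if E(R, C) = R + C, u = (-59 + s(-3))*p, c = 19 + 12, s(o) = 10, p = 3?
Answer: -255589/87024 ≈ -2.9370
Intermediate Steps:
c = 31
u = -147 (u = (-59 + 10)*3 = -49*3 = -147)
E(R, C) = C + R
u/E(5*16, c) + (-7739 - 1*(-22911))/(-9408) = -147/(31 + 5*16) + (-7739 - 1*(-22911))/(-9408) = -147/(31 + 80) + (-7739 + 22911)*(-1/9408) = -147/111 + 15172*(-1/9408) = -147*1/111 - 3793/2352 = -49/37 - 3793/2352 = -255589/87024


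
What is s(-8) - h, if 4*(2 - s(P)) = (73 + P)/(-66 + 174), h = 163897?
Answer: -70802705/432 ≈ -1.6390e+5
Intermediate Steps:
s(P) = 791/432 - P/432 (s(P) = 2 - (73 + P)/(4*(-66 + 174)) = 2 - (73 + P)/(4*108) = 2 - (73/108 + P/108)/4 = 2 + (-73/432 - P/432) = 791/432 - P/432)
s(-8) - h = (791/432 - 1/432*(-8)) - 1*163897 = (791/432 + 1/54) - 163897 = 799/432 - 163897 = -70802705/432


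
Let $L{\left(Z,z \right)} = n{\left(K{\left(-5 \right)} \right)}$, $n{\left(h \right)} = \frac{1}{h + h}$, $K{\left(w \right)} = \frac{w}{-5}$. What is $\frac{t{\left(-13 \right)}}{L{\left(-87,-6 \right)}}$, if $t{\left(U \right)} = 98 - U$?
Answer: $222$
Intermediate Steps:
$K{\left(w \right)} = - \frac{w}{5}$ ($K{\left(w \right)} = w \left(- \frac{1}{5}\right) = - \frac{w}{5}$)
$n{\left(h \right)} = \frac{1}{2 h}$
$L{\left(Z,z \right)} = \frac{1}{2}$ ($L{\left(Z,z \right)} = \frac{1}{2 \left(\left(- \frac{1}{5}\right) \left(-5\right)\right)} = \frac{1}{2 \cdot 1} = \frac{1}{2} \cdot 1 = \frac{1}{2}$)
$\frac{t{\left(-13 \right)}}{L{\left(-87,-6 \right)}} = \left(98 - -13\right) \frac{1}{\frac{1}{2}} = \left(98 + 13\right) 2 = 111 \cdot 2 = 222$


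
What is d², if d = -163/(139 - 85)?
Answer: 26569/2916 ≈ 9.1115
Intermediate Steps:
d = -163/54 ≈ -3.0185
d² = (-163/54)² = 26569/2916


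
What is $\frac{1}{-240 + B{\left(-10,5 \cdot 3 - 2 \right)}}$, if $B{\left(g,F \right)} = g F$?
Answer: $- \frac{1}{370} \approx -0.0027027$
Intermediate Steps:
$B{\left(g,F \right)} = F g$
$\frac{1}{-240 + B{\left(-10,5 \cdot 3 - 2 \right)}} = \frac{1}{-240 + \left(5 \cdot 3 - 2\right) \left(-10\right)} = \frac{1}{-240 + \left(15 - 2\right) \left(-10\right)} = \frac{1}{-240 + 13 \left(-10\right)} = \frac{1}{-240 - 130} = \frac{1}{-370} = - \frac{1}{370}$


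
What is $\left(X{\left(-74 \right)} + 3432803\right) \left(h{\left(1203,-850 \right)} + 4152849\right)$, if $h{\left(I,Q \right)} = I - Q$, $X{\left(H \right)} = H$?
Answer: $14262652587558$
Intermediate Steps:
$\left(X{\left(-74 \right)} + 3432803\right) \left(h{\left(1203,-850 \right)} + 4152849\right) = \left(-74 + 3432803\right) \left(\left(1203 - -850\right) + 4152849\right) = 3432729 \left(\left(1203 + 850\right) + 4152849\right) = 3432729 \left(2053 + 4152849\right) = 3432729 \cdot 4154902 = 14262652587558$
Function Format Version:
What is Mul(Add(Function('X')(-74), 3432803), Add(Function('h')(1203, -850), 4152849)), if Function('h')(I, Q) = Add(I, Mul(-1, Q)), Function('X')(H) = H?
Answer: 14262652587558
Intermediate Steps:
Mul(Add(Function('X')(-74), 3432803), Add(Function('h')(1203, -850), 4152849)) = Mul(Add(-74, 3432803), Add(Add(1203, Mul(-1, -850)), 4152849)) = Mul(3432729, Add(Add(1203, 850), 4152849)) = Mul(3432729, Add(2053, 4152849)) = Mul(3432729, 4154902) = 14262652587558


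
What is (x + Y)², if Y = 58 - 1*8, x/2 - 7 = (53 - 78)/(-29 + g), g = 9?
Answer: 17689/4 ≈ 4422.3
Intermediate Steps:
x = 33/2 (x = 14 + 2*((53 - 78)/(-29 + 9)) = 14 + 2*(-25/(-20)) = 14 + 2*(-25*(-1/20)) = 14 + 2*(5/4) = 14 + 5/2 = 33/2 ≈ 16.500)
Y = 50 (Y = 58 - 8 = 50)
(x + Y)² = (33/2 + 50)² = (133/2)² = 17689/4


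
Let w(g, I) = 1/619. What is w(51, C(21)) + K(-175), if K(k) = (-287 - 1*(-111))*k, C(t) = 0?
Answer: 19065201/619 ≈ 30800.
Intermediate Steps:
K(k) = -176*k (K(k) = (-287 + 111)*k = -176*k)
w(g, I) = 1/619
w(51, C(21)) + K(-175) = 1/619 - 176*(-175) = 1/619 + 30800 = 19065201/619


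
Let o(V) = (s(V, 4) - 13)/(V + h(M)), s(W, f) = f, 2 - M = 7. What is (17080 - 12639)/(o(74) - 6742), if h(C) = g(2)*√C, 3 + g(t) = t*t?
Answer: 4441*(-√5 + 74*I)/(-498917*I + 6742*√5) ≈ -0.65869 - 3.5873e-7*I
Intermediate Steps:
M = -5 (M = 2 - 1*7 = 2 - 7 = -5)
g(t) = -3 + t² (g(t) = -3 + t*t = -3 + t²)
h(C) = √C (h(C) = (-3 + 2²)*√C = (-3 + 4)*√C = 1*√C = √C)
o(V) = -9/(V + I*√5) (o(V) = (4 - 13)/(V + √(-5)) = -9/(V + I*√5))
(17080 - 12639)/(o(74) - 6742) = (17080 - 12639)/(-9/(74 + I*√5) - 6742) = 4441/(-6742 - 9/(74 + I*√5))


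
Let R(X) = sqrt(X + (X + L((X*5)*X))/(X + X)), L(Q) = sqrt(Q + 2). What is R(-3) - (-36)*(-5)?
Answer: -180 + I*sqrt(90 + 6*sqrt(47))/6 ≈ -180.0 + 1.9086*I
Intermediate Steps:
L(Q) = sqrt(2 + Q)
R(X) = sqrt(X + (X + sqrt(2 + 5*X**2))/(2*X)) (R(X) = sqrt(X + (X + sqrt(2 + (X*5)*X))/(X + X)) = sqrt(X + (X + sqrt(2 + (5*X)*X))/((2*X))) = sqrt(X + (X + sqrt(2 + 5*X**2))*(1/(2*X))) = sqrt(X + (X + sqrt(2 + 5*X**2))/(2*X)))
R(-3) - (-36)*(-5) = sqrt(2 + 4*(-3) + 2*sqrt(2 + 5*(-3)**2)/(-3))/2 - (-36)*(-5) = sqrt(2 - 12 + 2*(-1/3)*sqrt(2 + 5*9))/2 - 36*5 = sqrt(2 - 12 + 2*(-1/3)*sqrt(2 + 45))/2 - 180 = sqrt(2 - 12 + 2*(-1/3)*sqrt(47))/2 - 180 = sqrt(2 - 12 - 2*sqrt(47)/3)/2 - 180 = sqrt(-10 - 2*sqrt(47)/3)/2 - 180 = -180 + sqrt(-10 - 2*sqrt(47)/3)/2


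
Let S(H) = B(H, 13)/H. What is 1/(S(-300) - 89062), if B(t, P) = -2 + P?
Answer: -300/26718611 ≈ -1.1228e-5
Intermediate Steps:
S(H) = 11/H (S(H) = (-2 + 13)/H = 11/H)
1/(S(-300) - 89062) = 1/(11/(-300) - 89062) = 1/(11*(-1/300) - 89062) = 1/(-11/300 - 89062) = 1/(-26718611/300) = -300/26718611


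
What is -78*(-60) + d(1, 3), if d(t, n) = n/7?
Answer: 32763/7 ≈ 4680.4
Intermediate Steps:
d(t, n) = n/7 (d(t, n) = n*(⅐) = n/7)
-78*(-60) + d(1, 3) = -78*(-60) + (⅐)*3 = 4680 + 3/7 = 32763/7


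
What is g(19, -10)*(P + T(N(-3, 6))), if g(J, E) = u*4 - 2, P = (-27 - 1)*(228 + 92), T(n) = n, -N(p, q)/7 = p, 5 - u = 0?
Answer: -160902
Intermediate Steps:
u = 5 (u = 5 - 1*0 = 5 + 0 = 5)
N(p, q) = -7*p
P = -8960 (P = -28*320 = -8960)
g(J, E) = 18 (g(J, E) = 5*4 - 2 = 20 - 2 = 18)
g(19, -10)*(P + T(N(-3, 6))) = 18*(-8960 - 7*(-3)) = 18*(-8960 + 21) = 18*(-8939) = -160902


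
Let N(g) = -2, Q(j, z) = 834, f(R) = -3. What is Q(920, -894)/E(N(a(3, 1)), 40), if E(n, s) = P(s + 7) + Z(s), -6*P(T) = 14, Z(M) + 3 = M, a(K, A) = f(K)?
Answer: 1251/52 ≈ 24.058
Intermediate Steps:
a(K, A) = -3
Z(M) = -3 + M
P(T) = -7/3 (P(T) = -1/6*14 = -7/3)
E(n, s) = -16/3 + s (E(n, s) = -7/3 + (-3 + s) = -16/3 + s)
Q(920, -894)/E(N(a(3, 1)), 40) = 834/(-16/3 + 40) = 834/(104/3) = 834*(3/104) = 1251/52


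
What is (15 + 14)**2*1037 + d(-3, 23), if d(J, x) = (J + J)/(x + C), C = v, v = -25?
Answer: 872120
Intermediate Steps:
C = -25
d(J, x) = 2*J/(-25 + x) (d(J, x) = (J + J)/(x - 25) = (2*J)/(-25 + x) = 2*J/(-25 + x))
(15 + 14)**2*1037 + d(-3, 23) = (15 + 14)**2*1037 + 2*(-3)/(-25 + 23) = 29**2*1037 + 2*(-3)/(-2) = 841*1037 + 2*(-3)*(-1/2) = 872117 + 3 = 872120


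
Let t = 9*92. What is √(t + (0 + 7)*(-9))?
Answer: 3*√85 ≈ 27.659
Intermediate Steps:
t = 828
√(t + (0 + 7)*(-9)) = √(828 + (0 + 7)*(-9)) = √(828 + 7*(-9)) = √(828 - 63) = √765 = 3*√85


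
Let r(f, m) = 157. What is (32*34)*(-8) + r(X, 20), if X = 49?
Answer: -8547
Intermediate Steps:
(32*34)*(-8) + r(X, 20) = (32*34)*(-8) + 157 = 1088*(-8) + 157 = -8704 + 157 = -8547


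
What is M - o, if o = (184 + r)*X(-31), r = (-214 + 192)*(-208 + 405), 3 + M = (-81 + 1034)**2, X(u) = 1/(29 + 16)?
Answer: 8174684/9 ≈ 9.0830e+5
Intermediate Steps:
X(u) = 1/45
M = 908206 (M = -3 + (-81 + 1034)**2 = -3 + 953**2 = -3 + 908209 = 908206)
r = -4334 (r = -22*197 = -4334)
o = -830/9 (o = (184 - 4334)*(1/45) = -4150*1/45 = -830/9 ≈ -92.222)
M - o = 908206 - 1*(-830/9) = 908206 + 830/9 = 8174684/9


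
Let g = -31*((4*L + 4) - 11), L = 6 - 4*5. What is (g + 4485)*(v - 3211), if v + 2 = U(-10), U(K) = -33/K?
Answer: -103320243/5 ≈ -2.0664e+7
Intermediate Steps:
L = -14 (L = 6 - 20 = -14)
v = 13/10 (v = -2 - 33/(-10) = -2 - 33*(-⅒) = -2 + 33/10 = 13/10 ≈ 1.3000)
g = 1953 (g = -31*((4*(-14) + 4) - 11) = -31*((-56 + 4) - 11) = -31*(-52 - 11) = -31*(-63) = 1953)
(g + 4485)*(v - 3211) = (1953 + 4485)*(13/10 - 3211) = 6438*(-32097/10) = -103320243/5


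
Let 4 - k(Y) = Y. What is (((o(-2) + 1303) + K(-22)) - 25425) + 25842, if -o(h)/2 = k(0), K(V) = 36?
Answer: 1748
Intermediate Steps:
k(Y) = 4 - Y
o(h) = -8 (o(h) = -2*(4 - 1*0) = -2*(4 + 0) = -2*4 = -8)
(((o(-2) + 1303) + K(-22)) - 25425) + 25842 = (((-8 + 1303) + 36) - 25425) + 25842 = ((1295 + 36) - 25425) + 25842 = (1331 - 25425) + 25842 = -24094 + 25842 = 1748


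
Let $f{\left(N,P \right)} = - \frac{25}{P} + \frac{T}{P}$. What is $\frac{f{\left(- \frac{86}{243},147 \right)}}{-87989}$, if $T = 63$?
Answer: $- \frac{2}{680757} \approx -2.9379 \cdot 10^{-6}$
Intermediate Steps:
$f{\left(N,P \right)} = \frac{38}{P}$ ($f{\left(N,P \right)} = - \frac{25}{P} + \frac{63}{P} = \frac{38}{P}$)
$\frac{f{\left(- \frac{86}{243},147 \right)}}{-87989} = \frac{38 \cdot \frac{1}{147}}{-87989} = 38 \cdot \frac{1}{147} \left(- \frac{1}{87989}\right) = \frac{38}{147} \left(- \frac{1}{87989}\right) = - \frac{2}{680757}$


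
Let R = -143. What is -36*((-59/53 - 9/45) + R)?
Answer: 1376748/265 ≈ 5195.3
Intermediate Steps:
-36*((-59/53 - 9/45) + R) = -36*((-59/53 - 9/45) - 143) = -36*((-59*1/53 - 9*1/45) - 143) = -36*((-59/53 - ⅕) - 143) = -36*(-348/265 - 143) = -36*(-38243/265) = 1376748/265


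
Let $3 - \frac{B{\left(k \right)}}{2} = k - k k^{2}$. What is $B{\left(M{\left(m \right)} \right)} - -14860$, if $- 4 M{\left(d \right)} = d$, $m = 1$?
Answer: $\frac{475727}{32} \approx 14866.0$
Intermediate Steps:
$M{\left(d \right)} = - \frac{d}{4}$
$B{\left(k \right)} = 6 - 2 k + 2 k^{3}$ ($B{\left(k \right)} = 6 - 2 \left(k - k k^{2}\right) = 6 - 2 \left(k - k^{3}\right) = 6 + \left(- 2 k + 2 k^{3}\right) = 6 - 2 k + 2 k^{3}$)
$B{\left(M{\left(m \right)} \right)} - -14860 = \left(6 - 2 \left(\left(- \frac{1}{4}\right) 1\right) + 2 \left(\left(- \frac{1}{4}\right) 1\right)^{3}\right) - -14860 = \left(6 - - \frac{1}{2} + 2 \left(- \frac{1}{4}\right)^{3}\right) + 14860 = \left(6 + \frac{1}{2} + 2 \left(- \frac{1}{64}\right)\right) + 14860 = \left(6 + \frac{1}{2} - \frac{1}{32}\right) + 14860 = \frac{207}{32} + 14860 = \frac{475727}{32}$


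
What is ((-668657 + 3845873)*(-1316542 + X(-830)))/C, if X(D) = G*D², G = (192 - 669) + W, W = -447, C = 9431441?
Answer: -2026619448924672/9431441 ≈ -2.1488e+8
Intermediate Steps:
G = -924 (G = (192 - 669) - 447 = -477 - 447 = -924)
X(D) = -924*D²
((-668657 + 3845873)*(-1316542 + X(-830)))/C = ((-668657 + 3845873)*(-1316542 - 924*(-830)²))/9431441 = (3177216*(-1316542 - 924*688900))*(1/9431441) = (3177216*(-1316542 - 636543600))*(1/9431441) = (3177216*(-637860142))*(1/9431441) = -2026619448924672*1/9431441 = -2026619448924672/9431441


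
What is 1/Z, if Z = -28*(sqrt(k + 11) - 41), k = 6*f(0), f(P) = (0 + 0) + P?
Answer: 41/46760 + sqrt(11)/46760 ≈ 0.00094775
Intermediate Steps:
f(P) = P (f(P) = 0 + P = P)
k = 0 (k = 6*0 = 0)
Z = 1148 - 28*sqrt(11) (Z = -28*(sqrt(0 + 11) - 41) = -28*(sqrt(11) - 41) = -28*(-41 + sqrt(11)) = 1148 - 28*sqrt(11) ≈ 1055.1)
1/Z = 1/(1148 - 28*sqrt(11))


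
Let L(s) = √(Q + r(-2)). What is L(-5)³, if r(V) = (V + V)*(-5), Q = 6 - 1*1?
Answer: 125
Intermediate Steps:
Q = 5 (Q = 6 - 1 = 5)
r(V) = -10*V (r(V) = (2*V)*(-5) = -10*V)
L(s) = 5 (L(s) = √(5 - 10*(-2)) = √(5 + 20) = √25 = 5)
L(-5)³ = 5³ = 125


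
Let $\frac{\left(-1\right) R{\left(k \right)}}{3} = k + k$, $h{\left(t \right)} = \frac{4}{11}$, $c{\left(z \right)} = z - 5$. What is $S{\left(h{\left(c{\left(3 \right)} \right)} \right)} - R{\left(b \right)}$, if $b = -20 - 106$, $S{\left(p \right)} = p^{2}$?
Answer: $- \frac{91460}{121} \approx -755.87$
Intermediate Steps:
$c{\left(z \right)} = -5 + z$
$h{\left(t \right)} = \frac{4}{11}$ ($h{\left(t \right)} = 4 \cdot \frac{1}{11} = \frac{4}{11}$)
$b = -126$ ($b = -20 - 106 = -126$)
$R{\left(k \right)} = - 6 k$ ($R{\left(k \right)} = - 3 \left(k + k\right) = - 3 \cdot 2 k = - 6 k$)
$S{\left(h{\left(c{\left(3 \right)} \right)} \right)} - R{\left(b \right)} = \left(\frac{4}{11}\right)^{2} - \left(-6\right) \left(-126\right) = \frac{16}{121} - 756 = - \frac{91460}{121}$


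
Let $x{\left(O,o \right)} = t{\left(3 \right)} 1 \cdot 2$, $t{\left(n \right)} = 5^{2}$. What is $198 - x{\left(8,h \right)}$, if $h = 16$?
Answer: $148$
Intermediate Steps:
$t{\left(n \right)} = 25$
$x{\left(O,o \right)} = 50$ ($x{\left(O,o \right)} = 25 \cdot 1 \cdot 2 = 25 \cdot 2 = 50$)
$198 - x{\left(8,h \right)} = 198 - 50 = 148$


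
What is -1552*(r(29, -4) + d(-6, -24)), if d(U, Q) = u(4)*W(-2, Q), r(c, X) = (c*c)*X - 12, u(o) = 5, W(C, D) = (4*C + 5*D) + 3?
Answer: 6209552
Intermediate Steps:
W(C, D) = 3 + 4*C + 5*D
r(c, X) = -12 + X*c**2 (r(c, X) = c**2*X - 12 = X*c**2 - 12 = -12 + X*c**2)
d(U, Q) = -25 + 25*Q (d(U, Q) = 5*(3 + 4*(-2) + 5*Q) = 5*(3 - 8 + 5*Q) = 5*(-5 + 5*Q) = -25 + 25*Q)
-1552*(r(29, -4) + d(-6, -24)) = -1552*((-12 - 4*29**2) + (-25 + 25*(-24))) = -1552*((-12 - 4*841) + (-25 - 600)) = -1552*((-12 - 3364) - 625) = -1552*(-3376 - 625) = -1552*(-4001) = 6209552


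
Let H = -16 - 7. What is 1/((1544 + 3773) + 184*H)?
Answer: 1/1085 ≈ 0.00092166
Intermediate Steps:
H = -23
1/((1544 + 3773) + 184*H) = 1/((1544 + 3773) + 184*(-23)) = 1/(5317 - 4232) = 1/1085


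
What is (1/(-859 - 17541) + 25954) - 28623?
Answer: -49109601/18400 ≈ -2669.0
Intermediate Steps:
(1/(-859 - 17541) + 25954) - 28623 = (1/(-18400) + 25954) - 28623 = (-1/18400 + 25954) - 28623 = 477553599/18400 - 28623 = -49109601/18400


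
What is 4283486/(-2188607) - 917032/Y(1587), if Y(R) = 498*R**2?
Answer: -2687279019159178/1372527278102367 ≈ -1.9579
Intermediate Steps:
4283486/(-2188607) - 917032/Y(1587) = 4283486/(-2188607) - 917032/(498*1587**2) = 4283486*(-1/2188607) - 917032/(498*2518569) = -4283486/2188607 - 917032/1254247362 = -4283486/2188607 - 917032*1/1254247362 = -4283486/2188607 - 458516/627123681 = -2687279019159178/1372527278102367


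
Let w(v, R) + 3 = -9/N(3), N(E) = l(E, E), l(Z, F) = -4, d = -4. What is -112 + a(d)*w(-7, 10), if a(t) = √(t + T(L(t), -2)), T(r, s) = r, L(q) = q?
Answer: -112 - 3*I*√2/2 ≈ -112.0 - 2.1213*I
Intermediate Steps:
N(E) = -4
w(v, R) = -¾ (w(v, R) = -3 - 9/(-4) = -3 - 9*(-¼) = -3 + 9/4 = -¾)
a(t) = √2*√t (a(t) = √(t + t) = √(2*t) = √2*√t)
-112 + a(d)*w(-7, 10) = -112 + (√2*√(-4))*(-¾) = -112 + (√2*(2*I))*(-¾) = -112 + (2*I*√2)*(-¾) = -112 - 3*I*√2/2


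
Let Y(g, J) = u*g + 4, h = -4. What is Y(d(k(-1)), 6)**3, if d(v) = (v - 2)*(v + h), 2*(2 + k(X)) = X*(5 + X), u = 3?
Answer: 3241792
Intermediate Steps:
k(X) = -2 + X*(5 + X)/2 (k(X) = -2 + (X*(5 + X))/2 = -2 + X*(5 + X)/2)
d(v) = (-4 + v)*(-2 + v) (d(v) = (v - 2)*(v - 4) = (-2 + v)*(-4 + v) = (-4 + v)*(-2 + v))
Y(g, J) = 4 + 3*g (Y(g, J) = 3*g + 4 = 4 + 3*g)
Y(d(k(-1)), 6)**3 = (4 + 3*(8 + (-2 + (1/2)*(-1)**2 + (5/2)*(-1))**2 - 6*(-2 + (1/2)*(-1)**2 + (5/2)*(-1))))**3 = (4 + 3*(8 + (-2 + (1/2)*1 - 5/2)**2 - 6*(-2 + (1/2)*1 - 5/2)))**3 = (4 + 3*(8 + (-2 + 1/2 - 5/2)**2 - 6*(-2 + 1/2 - 5/2)))**3 = (4 + 3*(8 + (-4)**2 - 6*(-4)))**3 = (4 + 3*(8 + 16 + 24))**3 = (4 + 3*48)**3 = (4 + 144)**3 = 148**3 = 3241792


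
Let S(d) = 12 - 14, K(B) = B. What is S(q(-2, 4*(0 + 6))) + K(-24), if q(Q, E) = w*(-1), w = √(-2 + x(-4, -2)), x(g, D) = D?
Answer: -26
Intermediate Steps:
w = 2*I (w = √(-2 - 2) = √(-4) = 2*I ≈ 2.0*I)
q(Q, E) = -2*I (q(Q, E) = (2*I)*(-1) = -2*I)
S(d) = -2
S(q(-2, 4*(0 + 6))) + K(-24) = -2 - 24 = -26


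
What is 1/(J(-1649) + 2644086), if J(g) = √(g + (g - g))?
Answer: 2644086/6991190777045 - I*√1649/6991190777045 ≈ 3.782e-7 - 5.8084e-12*I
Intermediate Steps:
J(g) = √g (J(g) = √(g + 0) = √g)
1/(J(-1649) + 2644086) = 1/(√(-1649) + 2644086) = 1/(I*√1649 + 2644086) = 1/(2644086 + I*√1649)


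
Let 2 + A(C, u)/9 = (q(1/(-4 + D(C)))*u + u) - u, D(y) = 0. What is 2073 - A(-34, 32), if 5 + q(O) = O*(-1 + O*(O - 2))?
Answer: 6999/2 ≈ 3499.5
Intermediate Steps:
q(O) = -5 + O*(-1 + O*(-2 + O)) (q(O) = -5 + O*(-1 + O*(O - 2)) = -5 + O*(-1 + O*(-2 + O)))
A(C, u) = -18 - 2817*u/64 (A(C, u) = -18 + 9*(((-5 + (1/(-4 + 0))³ - 1/(-4 + 0) - 2/(-4 + 0)²)*u + u) - u) = -18 + 9*(((-5 + (1/(-4))³ - 1/(-4) - 2*(1/(-4))²)*u + u) - u) = -18 + 9*(((-5 + (-¼)³ - 1*(-¼) - 2*(-¼)²)*u + u) - u) = -18 + 9*(((-5 - 1/64 + ¼ - 2*1/16)*u + u) - u) = -18 + 9*(((-5 - 1/64 + ¼ - ⅛)*u + u) - u) = -18 + 9*((-313*u/64 + u) - u) = -18 + 9*(-249*u/64 - u) = -18 + 9*(-313*u/64) = -18 - 2817*u/64)
2073 - A(-34, 32) = 2073 - (-18 - 2817/64*32) = 2073 - (-18 - 2817/2) = 2073 - 1*(-2853/2) = 2073 + 2853/2 = 6999/2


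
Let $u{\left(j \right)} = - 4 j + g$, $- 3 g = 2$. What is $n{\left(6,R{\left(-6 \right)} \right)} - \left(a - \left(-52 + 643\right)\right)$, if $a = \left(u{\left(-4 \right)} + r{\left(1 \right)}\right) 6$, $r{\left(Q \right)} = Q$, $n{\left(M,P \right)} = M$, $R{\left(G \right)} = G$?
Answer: $499$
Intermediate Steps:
$g = - \frac{2}{3}$ ($g = \left(- \frac{1}{3}\right) 2 = - \frac{2}{3} \approx -0.66667$)
$u{\left(j \right)} = - \frac{2}{3} - 4 j$ ($u{\left(j \right)} = - 4 j - \frac{2}{3} = - \frac{2}{3} - 4 j$)
$a = 98$ ($a = \left(\left(- \frac{2}{3} - -16\right) + 1\right) 6 = \left(\left(- \frac{2}{3} + 16\right) + 1\right) 6 = \left(\frac{46}{3} + 1\right) 6 = \frac{49}{3} \cdot 6 = 98$)
$n{\left(6,R{\left(-6 \right)} \right)} - \left(a - \left(-52 + 643\right)\right) = 6 - \left(98 - \left(-52 + 643\right)\right) = 6 - \left(98 - 591\right) = 6 - -493 = 6 + 493 = 499$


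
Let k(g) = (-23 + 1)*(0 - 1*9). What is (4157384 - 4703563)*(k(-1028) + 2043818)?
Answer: -1116398614864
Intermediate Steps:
k(g) = 198 (k(g) = -22*(0 - 9) = -22*(-9) = 198)
(4157384 - 4703563)*(k(-1028) + 2043818) = (4157384 - 4703563)*(198 + 2043818) = -546179*2044016 = -1116398614864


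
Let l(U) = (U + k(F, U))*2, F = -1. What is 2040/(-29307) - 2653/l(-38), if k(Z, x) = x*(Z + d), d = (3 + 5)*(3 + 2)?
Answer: 23849957/29697760 ≈ 0.80309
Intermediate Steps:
d = 40 (d = 8*5 = 40)
k(Z, x) = x*(40 + Z) (k(Z, x) = x*(Z + 40) = x*(40 + Z))
l(U) = 80*U (l(U) = (U + U*(40 - 1))*2 = (U + U*39)*2 = (U + 39*U)*2 = (40*U)*2 = 80*U)
2040/(-29307) - 2653/l(-38) = 2040/(-29307) - 2653/(80*(-38)) = 2040*(-1/29307) - 2653/(-3040) = -680/9769 - 2653*(-1/3040) = -680/9769 + 2653/3040 = 23849957/29697760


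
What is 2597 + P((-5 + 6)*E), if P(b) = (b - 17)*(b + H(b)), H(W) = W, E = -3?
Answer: 2717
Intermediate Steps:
P(b) = 2*b*(-17 + b) (P(b) = (b - 17)*(b + b) = (-17 + b)*(2*b) = 2*b*(-17 + b))
2597 + P((-5 + 6)*E) = 2597 + 2*((-5 + 6)*(-3))*(-17 + (-5 + 6)*(-3)) = 2597 + 2*(1*(-3))*(-17 + 1*(-3)) = 2597 + 2*(-3)*(-17 - 3) = 2597 + 2*(-3)*(-20) = 2597 + 120 = 2717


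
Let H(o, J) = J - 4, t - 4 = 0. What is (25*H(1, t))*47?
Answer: 0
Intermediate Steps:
t = 4 (t = 4 + 0 = 4)
H(o, J) = -4 + J
(25*H(1, t))*47 = (25*(-4 + 4))*47 = (25*0)*47 = 0*47 = 0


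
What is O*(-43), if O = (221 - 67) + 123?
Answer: -11911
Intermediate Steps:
O = 277 (O = 154 + 123 = 277)
O*(-43) = 277*(-43) = -11911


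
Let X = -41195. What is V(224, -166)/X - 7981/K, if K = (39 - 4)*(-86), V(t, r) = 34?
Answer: 9390713/3542770 ≈ 2.6507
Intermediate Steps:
K = -3010 (K = 35*(-86) = -3010)
V(224, -166)/X - 7981/K = 34/(-41195) - 7981/(-3010) = 34*(-1/41195) - 7981*(-1/3010) = -34/41195 + 7981/3010 = 9390713/3542770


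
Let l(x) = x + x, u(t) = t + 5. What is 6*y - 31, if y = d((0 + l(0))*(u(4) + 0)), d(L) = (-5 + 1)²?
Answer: 65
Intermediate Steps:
u(t) = 5 + t
l(x) = 2*x
d(L) = 16 (d(L) = (-4)² = 16)
y = 16
6*y - 31 = 6*16 - 31 = 96 - 31 = 65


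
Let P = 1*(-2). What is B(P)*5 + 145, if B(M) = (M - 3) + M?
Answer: 110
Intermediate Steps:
P = -2
B(M) = -3 + 2*M (B(M) = (-3 + M) + M = -3 + 2*M)
B(P)*5 + 145 = (-3 + 2*(-2))*5 + 145 = (-3 - 4)*5 + 145 = -7*5 + 145 = -35 + 145 = 110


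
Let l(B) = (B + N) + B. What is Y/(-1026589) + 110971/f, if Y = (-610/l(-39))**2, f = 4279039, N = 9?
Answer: 540788544890459/20914189205909931 ≈ 0.025858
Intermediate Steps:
l(B) = 9 + 2*B (l(B) = (B + 9) + B = (9 + B) + B = 9 + 2*B)
Y = 372100/4761 (Y = (-610/(9 + 2*(-39)))**2 = (-610/(9 - 78))**2 = (-610/(-69))**2 = (-610*(-1/69))**2 = (610/69)**2 = 372100/4761 ≈ 78.156)
Y/(-1026589) + 110971/f = (372100/4761)/(-1026589) + 110971/4279039 = (372100/4761)*(-1/1026589) + 110971*(1/4279039) = -372100/4887590229 + 110971/4279039 = 540788544890459/20914189205909931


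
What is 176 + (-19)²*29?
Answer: 10645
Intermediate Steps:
176 + (-19)²*29 = 176 + 361*29 = 176 + 10469 = 10645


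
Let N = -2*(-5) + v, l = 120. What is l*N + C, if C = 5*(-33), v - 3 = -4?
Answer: 915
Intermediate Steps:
v = -1 (v = 3 - 4 = -1)
C = -165
N = 9 (N = -2*(-5) - 1 = 10 - 1 = 9)
l*N + C = 120*9 - 165 = 1080 - 165 = 915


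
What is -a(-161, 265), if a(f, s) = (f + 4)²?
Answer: -24649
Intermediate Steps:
a(f, s) = (4 + f)²
-a(-161, 265) = -(4 - 161)² = -1*(-157)² = -1*24649 = -24649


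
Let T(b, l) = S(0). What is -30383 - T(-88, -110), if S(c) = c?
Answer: -30383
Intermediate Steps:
T(b, l) = 0
-30383 - T(-88, -110) = -30383 - 1*0 = -30383 + 0 = -30383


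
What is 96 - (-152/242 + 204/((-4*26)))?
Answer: 310163/3146 ≈ 98.590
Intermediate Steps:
96 - (-152/242 + 204/((-4*26))) = 96 - (-152*1/242 + 204/(-104)) = 96 - (-76/121 + 204*(-1/104)) = 96 - (-76/121 - 51/26) = 96 - 1*(-8147/3146) = 96 + 8147/3146 = 310163/3146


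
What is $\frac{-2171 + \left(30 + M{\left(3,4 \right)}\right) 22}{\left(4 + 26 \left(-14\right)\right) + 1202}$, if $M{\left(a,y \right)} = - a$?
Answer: $- \frac{1577}{842} \approx -1.8729$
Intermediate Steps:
$\frac{-2171 + \left(30 + M{\left(3,4 \right)}\right) 22}{\left(4 + 26 \left(-14\right)\right) + 1202} = \frac{-2171 + \left(30 - 3\right) 22}{\left(4 + 26 \left(-14\right)\right) + 1202} = \frac{-2171 + \left(30 - 3\right) 22}{\left(4 - 364\right) + 1202} = \frac{-2171 + 27 \cdot 22}{-360 + 1202} = \frac{-2171 + 594}{842} = \left(-1577\right) \frac{1}{842} = - \frac{1577}{842}$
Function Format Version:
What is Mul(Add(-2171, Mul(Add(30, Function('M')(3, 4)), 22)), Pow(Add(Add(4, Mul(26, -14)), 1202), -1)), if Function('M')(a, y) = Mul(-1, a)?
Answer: Rational(-1577, 842) ≈ -1.8729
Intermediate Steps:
Mul(Add(-2171, Mul(Add(30, Function('M')(3, 4)), 22)), Pow(Add(Add(4, Mul(26, -14)), 1202), -1)) = Mul(Add(-2171, Mul(Add(30, Mul(-1, 3)), 22)), Pow(Add(Add(4, Mul(26, -14)), 1202), -1)) = Mul(Add(-2171, Mul(Add(30, -3), 22)), Pow(Add(Add(4, -364), 1202), -1)) = Mul(Add(-2171, Mul(27, 22)), Pow(Add(-360, 1202), -1)) = Mul(Add(-2171, 594), Pow(842, -1)) = Mul(-1577, Rational(1, 842)) = Rational(-1577, 842)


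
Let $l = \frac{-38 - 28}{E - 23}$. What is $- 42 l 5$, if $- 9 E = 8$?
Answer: $- \frac{24948}{43} \approx -580.19$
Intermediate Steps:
$E = - \frac{8}{9}$ ($E = \left(- \frac{1}{9}\right) 8 = - \frac{8}{9} \approx -0.88889$)
$l = \frac{594}{215}$ ($l = \frac{-38 - 28}{- \frac{8}{9} - 23} = - \frac{66}{- \frac{215}{9}} = \left(-66\right) \left(- \frac{9}{215}\right) = \frac{594}{215} \approx 2.7628$)
$- 42 l 5 = \left(-42\right) \frac{594}{215} \cdot 5 = \left(- \frac{24948}{215}\right) 5 = - \frac{24948}{43}$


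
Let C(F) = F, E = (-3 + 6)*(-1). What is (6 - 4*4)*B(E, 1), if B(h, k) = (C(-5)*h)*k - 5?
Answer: -100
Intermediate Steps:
E = -3 (E = 3*(-1) = -3)
B(h, k) = -5 - 5*h*k (B(h, k) = (-5*h)*k - 5 = -5*h*k - 5 = -5 - 5*h*k)
(6 - 4*4)*B(E, 1) = (6 - 4*4)*(-5 - 5*(-3)*1) = (6 - 16)*(-5 + 15) = -10*10 = -100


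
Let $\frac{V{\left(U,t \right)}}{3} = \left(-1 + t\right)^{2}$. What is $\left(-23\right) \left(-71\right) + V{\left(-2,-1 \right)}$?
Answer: $1645$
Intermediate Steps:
$V{\left(U,t \right)} = 3 \left(-1 + t\right)^{2}$
$\left(-23\right) \left(-71\right) + V{\left(-2,-1 \right)} = \left(-23\right) \left(-71\right) + 3 \left(-1 - 1\right)^{2} = 1633 + 3 \left(-2\right)^{2} = 1633 + 3 \cdot 4 = 1633 + 12 = 1645$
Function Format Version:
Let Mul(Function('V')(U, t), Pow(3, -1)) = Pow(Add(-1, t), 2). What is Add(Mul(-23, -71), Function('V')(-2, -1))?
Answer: 1645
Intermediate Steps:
Function('V')(U, t) = Mul(3, Pow(Add(-1, t), 2))
Add(Mul(-23, -71), Function('V')(-2, -1)) = Add(Mul(-23, -71), Mul(3, Pow(Add(-1, -1), 2))) = Add(1633, Mul(3, Pow(-2, 2))) = Add(1633, Mul(3, 4)) = Add(1633, 12) = 1645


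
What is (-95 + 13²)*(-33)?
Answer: -2442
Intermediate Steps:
(-95 + 13²)*(-33) = (-95 + 169)*(-33) = 74*(-33) = -2442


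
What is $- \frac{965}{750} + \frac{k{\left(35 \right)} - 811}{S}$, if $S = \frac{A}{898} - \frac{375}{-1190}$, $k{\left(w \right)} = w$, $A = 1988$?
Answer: $- \frac{12490894471}{40537050} \approx -308.14$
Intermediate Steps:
$S = \frac{270247}{106862}$ ($S = \frac{1988}{898} - \frac{375}{-1190} = 1988 \cdot \frac{1}{898} - - \frac{75}{238} = \frac{994}{449} + \frac{75}{238} = \frac{270247}{106862} \approx 2.5289$)
$- \frac{965}{750} + \frac{k{\left(35 \right)} - 811}{S} = - \frac{965}{750} + \frac{35 - 811}{\frac{270247}{106862}} = \left(-965\right) \frac{1}{750} + \left(35 - 811\right) \frac{106862}{270247} = - \frac{193}{150} - \frac{82924912}{270247} = - \frac{12490894471}{40537050}$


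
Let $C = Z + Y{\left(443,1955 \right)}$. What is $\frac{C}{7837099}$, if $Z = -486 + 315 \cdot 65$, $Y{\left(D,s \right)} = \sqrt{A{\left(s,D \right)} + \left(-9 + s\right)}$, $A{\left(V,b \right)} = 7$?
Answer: $\frac{19989}{7837099} + \frac{3 \sqrt{217}}{7837099} \approx 0.0025562$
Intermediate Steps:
$Y{\left(D,s \right)} = \sqrt{-2 + s}$ ($Y{\left(D,s \right)} = \sqrt{7 + \left(-9 + s\right)} = \sqrt{-2 + s}$)
$Z = 19989$ ($Z = -486 + 20475 = 19989$)
$C = 19989 + 3 \sqrt{217}$ ($C = 19989 + \sqrt{-2 + 1955} = 19989 + \sqrt{1953} = 19989 + 3 \sqrt{217} \approx 20033.0$)
$\frac{C}{7837099} = \frac{19989 + 3 \sqrt{217}}{7837099} = \left(19989 + 3 \sqrt{217}\right) \frac{1}{7837099} = \frac{19989}{7837099} + \frac{3 \sqrt{217}}{7837099}$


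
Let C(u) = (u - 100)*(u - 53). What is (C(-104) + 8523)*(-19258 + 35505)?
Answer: 658832097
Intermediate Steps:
C(u) = (-100 + u)*(-53 + u)
(C(-104) + 8523)*(-19258 + 35505) = ((5300 + (-104)² - 153*(-104)) + 8523)*(-19258 + 35505) = ((5300 + 10816 + 15912) + 8523)*16247 = (32028 + 8523)*16247 = 40551*16247 = 658832097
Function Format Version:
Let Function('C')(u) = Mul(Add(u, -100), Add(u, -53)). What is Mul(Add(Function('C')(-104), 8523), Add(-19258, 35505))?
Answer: 658832097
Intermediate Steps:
Function('C')(u) = Mul(Add(-100, u), Add(-53, u))
Mul(Add(Function('C')(-104), 8523), Add(-19258, 35505)) = Mul(Add(Add(5300, Pow(-104, 2), Mul(-153, -104)), 8523), Add(-19258, 35505)) = Mul(Add(Add(5300, 10816, 15912), 8523), 16247) = Mul(Add(32028, 8523), 16247) = Mul(40551, 16247) = 658832097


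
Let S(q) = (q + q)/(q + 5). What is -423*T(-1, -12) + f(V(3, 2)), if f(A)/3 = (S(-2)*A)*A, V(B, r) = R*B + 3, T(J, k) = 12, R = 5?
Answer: -6372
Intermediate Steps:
V(B, r) = 3 + 5*B (V(B, r) = 5*B + 3 = 3 + 5*B)
S(q) = 2*q/(5 + q) (S(q) = (2*q)/(5 + q) = 2*q/(5 + q))
f(A) = -4*A² (f(A) = 3*(((2*(-2)/(5 - 2))*A)*A) = 3*(((2*(-2)/3)*A)*A) = 3*(((2*(-2)*(⅓))*A)*A) = 3*((-4*A/3)*A) = 3*(-4*A²/3) = -4*A²)
-423*T(-1, -12) + f(V(3, 2)) = -423*12 - 4*(3 + 5*3)² = -5076 - 4*(3 + 15)² = -5076 - 4*18² = -5076 - 4*324 = -5076 - 1296 = -6372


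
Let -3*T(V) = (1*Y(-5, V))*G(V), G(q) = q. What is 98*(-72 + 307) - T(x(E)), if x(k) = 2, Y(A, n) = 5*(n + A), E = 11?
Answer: 23020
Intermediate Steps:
Y(A, n) = 5*A + 5*n (Y(A, n) = 5*(A + n) = 5*A + 5*n)
T(V) = -V*(-25 + 5*V)/3 (T(V) = -1*(5*(-5) + 5*V)*V/3 = -1*(-25 + 5*V)*V/3 = -(-25 + 5*V)*V/3 = -V*(-25 + 5*V)/3)
98*(-72 + 307) - T(x(E)) = 98*(-72 + 307) - 5*2*(5 - 1*2)/3 = 98*235 - 5*2*(5 - 2)/3 = 23030 - 5*2*3/3 = 23030 - 1*10 = 23030 - 10 = 23020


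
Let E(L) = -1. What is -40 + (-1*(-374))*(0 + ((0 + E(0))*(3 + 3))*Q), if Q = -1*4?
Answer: 8936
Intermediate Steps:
Q = -4
-40 + (-1*(-374))*(0 + ((0 + E(0))*(3 + 3))*Q) = -40 + (-1*(-374))*(0 + ((0 - 1)*(3 + 3))*(-4)) = -40 + 374*(0 - 1*6*(-4)) = -40 + 374*(0 - 6*(-4)) = -40 + 374*(0 + 24) = -40 + 374*24 = -40 + 8976 = 8936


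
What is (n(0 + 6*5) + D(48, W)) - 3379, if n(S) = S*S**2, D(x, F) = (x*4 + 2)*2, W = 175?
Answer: 24009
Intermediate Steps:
D(x, F) = 4 + 8*x (D(x, F) = (4*x + 2)*2 = (2 + 4*x)*2 = 4 + 8*x)
n(S) = S**3
(n(0 + 6*5) + D(48, W)) - 3379 = ((0 + 6*5)**3 + (4 + 8*48)) - 3379 = ((0 + 30)**3 + (4 + 384)) - 3379 = (30**3 + 388) - 3379 = (27000 + 388) - 3379 = 27388 - 3379 = 24009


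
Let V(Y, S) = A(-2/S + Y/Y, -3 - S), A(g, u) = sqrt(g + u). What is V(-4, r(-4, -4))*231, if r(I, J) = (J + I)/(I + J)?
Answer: 231*I*sqrt(5) ≈ 516.53*I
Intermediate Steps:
r(I, J) = 1 (r(I, J) = (I + J)/(I + J) = 1)
V(Y, S) = sqrt(-2 - S - 2/S) (V(Y, S) = sqrt((-2/S + Y/Y) + (-3 - S)) = sqrt((-2/S + 1) + (-3 - S)) = sqrt((1 - 2/S) + (-3 - S)) = sqrt(-2 - S - 2/S))
V(-4, r(-4, -4))*231 = sqrt(-2 - 1*1 - 2/1)*231 = sqrt(-2 - 1 - 2*1)*231 = sqrt(-2 - 1 - 2)*231 = sqrt(-5)*231 = (I*sqrt(5))*231 = 231*I*sqrt(5)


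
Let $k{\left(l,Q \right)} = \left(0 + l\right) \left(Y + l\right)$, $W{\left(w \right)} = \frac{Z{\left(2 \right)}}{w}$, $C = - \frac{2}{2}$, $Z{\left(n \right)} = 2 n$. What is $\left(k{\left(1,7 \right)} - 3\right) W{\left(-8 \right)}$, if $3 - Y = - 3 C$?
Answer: $1$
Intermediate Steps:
$C = -1$ ($C = \left(-2\right) \frac{1}{2} = -1$)
$Y = 0$ ($Y = 3 - \left(-3\right) \left(-1\right) = 3 - 3 = 0$)
$W{\left(w \right)} = \frac{4}{w}$ ($W{\left(w \right)} = \frac{2 \cdot 2}{w} = \frac{4}{w}$)
$k{\left(l,Q \right)} = l^{2}$ ($k{\left(l,Q \right)} = \left(0 + l\right) \left(0 + l\right) = l l = l^{2}$)
$\left(k{\left(1,7 \right)} - 3\right) W{\left(-8 \right)} = \left(1^{2} - 3\right) \frac{4}{-8} = \left(1 - 3\right) 4 \left(- \frac{1}{8}\right) = \left(-2\right) \left(- \frac{1}{2}\right) = 1$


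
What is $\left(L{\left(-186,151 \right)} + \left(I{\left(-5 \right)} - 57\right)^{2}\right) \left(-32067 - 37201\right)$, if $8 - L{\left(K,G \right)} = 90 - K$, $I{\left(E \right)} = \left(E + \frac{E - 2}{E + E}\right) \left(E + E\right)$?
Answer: $4987296$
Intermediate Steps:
$I{\left(E \right)} = 2 E \left(E + \frac{-2 + E}{2 E}\right)$ ($I{\left(E \right)} = \left(E + \frac{-2 + E}{2 E}\right) 2 E = 2 E \left(E + \frac{-2 + E}{2 E}\right)$)
$L{\left(K,G \right)} = -82 + K$ ($L{\left(K,G \right)} = 8 - \left(90 - K\right) = 8 + \left(-90 + K\right) = -82 + K$)
$\left(L{\left(-186,151 \right)} + \left(I{\left(-5 \right)} - 57\right)^{2}\right) \left(-32067 - 37201\right) = \left(\left(-82 - 186\right) + \left(\left(-2 - 5 + 2 \left(-5\right)^{2}\right) - 57\right)^{2}\right) \left(-32067 - 37201\right) = \left(-268 + \left(\left(-2 - 5 + 2 \cdot 25\right) - 57\right)^{2}\right) \left(-69268\right) = \left(-268 + \left(\left(-2 - 5 + 50\right) - 57\right)^{2}\right) \left(-69268\right) = \left(-268 + \left(43 - 57\right)^{2}\right) \left(-69268\right) = \left(-268 + \left(-14\right)^{2}\right) \left(-69268\right) = \left(-268 + 196\right) \left(-69268\right) = \left(-72\right) \left(-69268\right) = 4987296$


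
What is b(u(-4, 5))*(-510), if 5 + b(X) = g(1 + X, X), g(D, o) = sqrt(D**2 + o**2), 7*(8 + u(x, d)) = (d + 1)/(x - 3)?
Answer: 2550 - 510*sqrt(280205)/49 ≈ -2959.5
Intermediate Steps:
u(x, d) = -8 + (1 + d)/(7*(-3 + x)) (u(x, d) = -8 + ((d + 1)/(x - 3))/7 = -8 + ((1 + d)/(-3 + x))/7 = -8 + (1 + d)/(7*(-3 + x)))
b(X) = -5 + sqrt(X**2 + (1 + X)**2) (b(X) = -5 + sqrt((1 + X)**2 + X**2) = -5 + sqrt(X**2 + (1 + X)**2))
b(u(-4, 5))*(-510) = (-5 + sqrt(((169 + 5 - 56*(-4))/(7*(-3 - 4)))**2 + (1 + (169 + 5 - 56*(-4))/(7*(-3 - 4)))**2))*(-510) = (-5 + sqrt(((1/7)*(169 + 5 + 224)/(-7))**2 + (1 + (1/7)*(169 + 5 + 224)/(-7))**2))*(-510) = (-5 + sqrt(((1/7)*(-1/7)*398)**2 + (1 + (1/7)*(-1/7)*398)**2))*(-510) = (-5 + sqrt((-398/49)**2 + (1 - 398/49)**2))*(-510) = (-5 + sqrt(158404/2401 + (-349/49)**2))*(-510) = (-5 + sqrt(158404/2401 + 121801/2401))*(-510) = (-5 + sqrt(280205/2401))*(-510) = (-5 + sqrt(280205)/49)*(-510) = 2550 - 510*sqrt(280205)/49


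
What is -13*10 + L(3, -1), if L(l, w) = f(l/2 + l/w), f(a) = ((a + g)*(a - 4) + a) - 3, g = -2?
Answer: -461/4 ≈ -115.25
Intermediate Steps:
f(a) = -3 + a + (-4 + a)*(-2 + a) (f(a) = ((a - 2)*(a - 4) + a) - 3 = ((-2 + a)*(-4 + a) + a) - 3 = ((-4 + a)*(-2 + a) + a) - 3 = (a + (-4 + a)*(-2 + a)) - 3 = -3 + a + (-4 + a)*(-2 + a))
L(l, w) = 5 + (l/2 + l/w)² - 5*l/2 - 5*l/w (L(l, w) = 5 + (l/2 + l/w)² - 5*(l/2 + l/w) = 5 + (l/2 + l/w)² + (-5*l/2 - 5*l/w) = 5 + (l/2 + l/w)² - 5*l/2 - 5*l/w)
-13*10 + L(3, -1) = -13*10 + (5 - 5/2*3 - 5*3/(-1) + (¼)*3²*(2 - 1)²/(-1)²) = -130 + (5 - 15/2 - 5*3*(-1) + (¼)*9*1*1²) = -130 + (5 - 15/2 + 15 + (¼)*9*1*1) = -130 + (5 - 15/2 + 15 + 9/4) = -130 + 59/4 = -461/4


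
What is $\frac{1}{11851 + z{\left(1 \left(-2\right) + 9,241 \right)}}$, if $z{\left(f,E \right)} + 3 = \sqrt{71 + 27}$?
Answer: $\frac{5924}{70187503} - \frac{7 \sqrt{2}}{140375006} \approx 8.4332 \cdot 10^{-5}$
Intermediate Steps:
$z{\left(f,E \right)} = -3 + 7 \sqrt{2}$ ($z{\left(f,E \right)} = -3 + \sqrt{71 + 27} = -3 + \sqrt{98} = -3 + 7 \sqrt{2}$)
$\frac{1}{11851 + z{\left(1 \left(-2\right) + 9,241 \right)}} = \frac{1}{11851 - \left(3 - 7 \sqrt{2}\right)} = \frac{1}{11848 + 7 \sqrt{2}}$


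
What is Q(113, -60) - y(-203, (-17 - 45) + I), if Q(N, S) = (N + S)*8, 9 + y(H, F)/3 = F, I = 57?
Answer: 466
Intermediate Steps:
y(H, F) = -27 + 3*F
Q(N, S) = 8*N + 8*S
Q(113, -60) - y(-203, (-17 - 45) + I) = (8*113 + 8*(-60)) - (-27 + 3*((-17 - 45) + 57)) = (904 - 480) - (-27 + 3*(-62 + 57)) = 424 - (-27 + 3*(-5)) = 424 - (-27 - 15) = 424 - 1*(-42) = 424 + 42 = 466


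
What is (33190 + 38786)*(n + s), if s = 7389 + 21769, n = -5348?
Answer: 1713748560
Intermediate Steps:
s = 29158
(33190 + 38786)*(n + s) = (33190 + 38786)*(-5348 + 29158) = 71976*23810 = 1713748560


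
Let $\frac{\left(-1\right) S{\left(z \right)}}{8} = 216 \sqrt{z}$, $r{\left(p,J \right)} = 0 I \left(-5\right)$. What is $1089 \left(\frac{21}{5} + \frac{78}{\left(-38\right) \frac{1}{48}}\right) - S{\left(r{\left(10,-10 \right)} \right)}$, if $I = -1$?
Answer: $- \frac{9758529}{95} \approx -1.0272 \cdot 10^{5}$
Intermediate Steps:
$r{\left(p,J \right)} = 0$ ($r{\left(p,J \right)} = 0 \left(-1\right) \left(-5\right) = 0 \left(-5\right) = 0$)
$S{\left(z \right)} = - 1728 \sqrt{z}$ ($S{\left(z \right)} = - 8 \cdot 216 \sqrt{z} = - 1728 \sqrt{z}$)
$1089 \left(\frac{21}{5} + \frac{78}{\left(-38\right) \frac{1}{48}}\right) - S{\left(r{\left(10,-10 \right)} \right)} = 1089 \left(\frac{21}{5} + \frac{78}{\left(-38\right) \frac{1}{48}}\right) - - 1728 \sqrt{0} = 1089 \left(21 \cdot \frac{1}{5} + \frac{78}{\left(-38\right) \frac{1}{48}}\right) - \left(-1728\right) 0 = 1089 \left(\frac{21}{5} + \frac{78}{- \frac{19}{24}}\right) - 0 = 1089 \left(\frac{21}{5} + 78 \left(- \frac{24}{19}\right)\right) + 0 = 1089 \left(\frac{21}{5} - \frac{1872}{19}\right) + 0 = 1089 \left(- \frac{8961}{95}\right) + 0 = - \frac{9758529}{95} + 0 = - \frac{9758529}{95}$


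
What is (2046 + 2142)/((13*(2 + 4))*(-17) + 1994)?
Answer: 1047/167 ≈ 6.2695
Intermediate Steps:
(2046 + 2142)/((13*(2 + 4))*(-17) + 1994) = 4188/((13*6)*(-17) + 1994) = 4188/(78*(-17) + 1994) = 4188/(-1326 + 1994) = 4188/668 = 4188*(1/668) = 1047/167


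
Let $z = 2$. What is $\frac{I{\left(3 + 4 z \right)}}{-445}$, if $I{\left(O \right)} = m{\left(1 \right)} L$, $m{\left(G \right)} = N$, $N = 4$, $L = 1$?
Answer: $- \frac{4}{445} \approx -0.0089888$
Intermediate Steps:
$m{\left(G \right)} = 4$
$I{\left(O \right)} = 4$ ($I{\left(O \right)} = 4 \cdot 1 = 4$)
$\frac{I{\left(3 + 4 z \right)}}{-445} = \frac{4}{-445} = 4 \left(- \frac{1}{445}\right) = - \frac{4}{445}$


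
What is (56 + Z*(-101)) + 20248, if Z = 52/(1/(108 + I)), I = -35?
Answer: -363092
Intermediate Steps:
Z = 3796 (Z = 52/(1/(108 - 35)) = 52/(1/73) = 52*73 = 3796)
(56 + Z*(-101)) + 20248 = (56 + 3796*(-101)) + 20248 = (56 - 383396) + 20248 = -383340 + 20248 = -363092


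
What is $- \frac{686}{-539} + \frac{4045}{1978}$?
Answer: $\frac{72187}{21758} \approx 3.3177$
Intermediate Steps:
$- \frac{686}{-539} + \frac{4045}{1978} = \left(-686\right) \left(- \frac{1}{539}\right) + 4045 \cdot \frac{1}{1978} = \frac{14}{11} + \frac{4045}{1978} = \frac{72187}{21758}$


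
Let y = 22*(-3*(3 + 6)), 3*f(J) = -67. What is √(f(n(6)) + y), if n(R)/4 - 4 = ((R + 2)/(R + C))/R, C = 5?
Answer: 43*I*√3/3 ≈ 24.826*I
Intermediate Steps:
n(R) = 16 + 4*(2 + R)/(R*(5 + R)) (n(R) = 16 + 4*(((R + 2)/(R + 5))/R) = 16 + 4*(((2 + R)/(5 + R))/R) = 16 + 4*((2 + R)/(R*(5 + R))) = 16 + 4*(2 + R)/(R*(5 + R)))
f(J) = -67/3 (f(J) = (⅓)*(-67) = -67/3)
y = -594 (y = 22*(-3*9) = 22*(-27) = -594)
√(f(n(6)) + y) = √(-67/3 - 594) = √(-1849/3) = 43*I*√3/3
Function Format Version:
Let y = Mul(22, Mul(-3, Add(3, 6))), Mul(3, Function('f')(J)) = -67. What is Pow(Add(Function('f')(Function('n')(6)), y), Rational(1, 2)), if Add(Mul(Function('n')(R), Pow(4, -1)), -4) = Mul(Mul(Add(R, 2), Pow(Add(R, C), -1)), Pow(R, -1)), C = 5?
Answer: Mul(Rational(43, 3), I, Pow(3, Rational(1, 2))) ≈ Mul(24.826, I)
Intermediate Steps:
Function('n')(R) = Add(16, Mul(4, Pow(R, -1), Pow(Add(5, R), -1), Add(2, R))) (Function('n')(R) = Add(16, Mul(4, Mul(Mul(Add(R, 2), Pow(Add(R, 5), -1)), Pow(R, -1)))) = Add(16, Mul(4, Mul(Mul(Add(2, R), Pow(Add(5, R), -1)), Pow(R, -1)))) = Add(16, Mul(4, Mul(Mul(Pow(Add(5, R), -1), Add(2, R)), Pow(R, -1)))) = Add(16, Mul(4, Mul(Pow(R, -1), Pow(Add(5, R), -1), Add(2, R)))) = Add(16, Mul(4, Pow(R, -1), Pow(Add(5, R), -1), Add(2, R))))
Function('f')(J) = Rational(-67, 3) (Function('f')(J) = Mul(Rational(1, 3), -67) = Rational(-67, 3))
y = -594 (y = Mul(22, Mul(-3, 9)) = Mul(22, -27) = -594)
Pow(Add(Function('f')(Function('n')(6)), y), Rational(1, 2)) = Pow(Add(Rational(-67, 3), -594), Rational(1, 2)) = Pow(Rational(-1849, 3), Rational(1, 2)) = Mul(Rational(43, 3), I, Pow(3, Rational(1, 2)))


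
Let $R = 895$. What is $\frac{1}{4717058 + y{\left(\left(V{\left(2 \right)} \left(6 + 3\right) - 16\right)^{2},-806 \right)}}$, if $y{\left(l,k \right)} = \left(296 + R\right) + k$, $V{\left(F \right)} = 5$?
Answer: $\frac{1}{4717443} \approx 2.1198 \cdot 10^{-7}$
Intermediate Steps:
$y{\left(l,k \right)} = 1191 + k$ ($y{\left(l,k \right)} = \left(296 + 895\right) + k = 1191 + k$)
$\frac{1}{4717058 + y{\left(\left(V{\left(2 \right)} \left(6 + 3\right) - 16\right)^{2},-806 \right)}} = \frac{1}{4717058 + \left(1191 - 806\right)} = \frac{1}{4717058 + 385} = \frac{1}{4717443}$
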